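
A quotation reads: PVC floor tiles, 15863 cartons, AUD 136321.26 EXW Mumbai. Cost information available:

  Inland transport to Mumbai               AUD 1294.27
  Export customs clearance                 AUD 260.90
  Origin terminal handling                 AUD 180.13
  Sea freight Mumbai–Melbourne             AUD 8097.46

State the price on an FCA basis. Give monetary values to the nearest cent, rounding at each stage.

FCA price: AUD 137876.43

Not relevant to the conversion: origin terminal, freight — on the buyer under both terms; not part of either seller's price.
From EXW to FCA, the seller additionally bears: inland to port, export clearance.
FCA price = 136321.26 + 1294.27 + 260.90 = 137876.43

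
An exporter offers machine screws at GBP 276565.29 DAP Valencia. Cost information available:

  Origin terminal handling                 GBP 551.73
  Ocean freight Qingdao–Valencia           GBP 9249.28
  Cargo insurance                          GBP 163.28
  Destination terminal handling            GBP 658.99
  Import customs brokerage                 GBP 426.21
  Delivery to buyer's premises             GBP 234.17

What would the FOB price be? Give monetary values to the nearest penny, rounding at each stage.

Not relevant to the conversion: origin terminal — on the seller under both DAP and FOB; already in the DAP price and stays in the FOB price. brokerage — on the buyer under both terms; not part of either seller's price.
From DAP to FOB, the seller no longer bears: freight, insurance, destination terminal, delivery.
FOB price = 276565.29 − 9249.28 − 163.28 − 658.99 − 234.17 = 266259.57

FOB price: GBP 266259.57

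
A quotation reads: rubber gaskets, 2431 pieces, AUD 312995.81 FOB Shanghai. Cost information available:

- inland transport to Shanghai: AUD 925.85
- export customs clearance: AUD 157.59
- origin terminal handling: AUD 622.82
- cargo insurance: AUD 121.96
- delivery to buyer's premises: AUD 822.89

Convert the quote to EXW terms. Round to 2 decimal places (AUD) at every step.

Not relevant to the conversion: insurance, delivery — on the buyer under both terms; not part of either seller's price.
From FOB to EXW, the seller no longer bears: inland to port, export clearance, origin terminal.
EXW price = 312995.81 − 925.85 − 157.59 − 622.82 = 311289.55

EXW price: AUD 311289.55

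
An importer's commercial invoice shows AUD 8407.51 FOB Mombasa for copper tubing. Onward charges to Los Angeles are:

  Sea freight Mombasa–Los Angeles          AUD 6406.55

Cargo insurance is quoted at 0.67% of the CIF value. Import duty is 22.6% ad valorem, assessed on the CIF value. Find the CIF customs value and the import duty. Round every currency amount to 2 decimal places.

Let C be the CIF value. C = FOB price + freight + 0.67% × C
C − 0.67% × C = 8407.51 + 6406.55
0.9933 × C = 14814.06
C = 14814.06 / 0.9933 = 14913.98
Insurance premium = 0.67% × 14913.98 = 99.92
Import duty = 14913.98 × 22.6% = 3370.56

CIF value: AUD 14913.98; import duty: AUD 3370.56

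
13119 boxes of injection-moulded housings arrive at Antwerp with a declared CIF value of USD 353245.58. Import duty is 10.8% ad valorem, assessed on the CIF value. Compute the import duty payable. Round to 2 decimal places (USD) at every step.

Import duty: USD 38150.52

Import duty = 353245.58 × 10.8% = 38150.52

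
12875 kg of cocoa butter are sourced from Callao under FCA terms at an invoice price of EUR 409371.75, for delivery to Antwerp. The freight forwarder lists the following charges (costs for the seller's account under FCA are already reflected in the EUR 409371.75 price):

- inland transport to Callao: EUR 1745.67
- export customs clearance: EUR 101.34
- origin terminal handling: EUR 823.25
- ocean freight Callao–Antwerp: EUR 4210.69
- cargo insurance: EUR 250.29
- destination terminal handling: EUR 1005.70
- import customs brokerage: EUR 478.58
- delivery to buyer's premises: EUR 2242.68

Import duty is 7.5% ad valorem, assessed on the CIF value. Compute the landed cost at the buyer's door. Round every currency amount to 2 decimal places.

Total landed cost: EUR 449482.14

FCA: the seller delivers export-cleared goods to the carrier; the buyer bears costs from that point.
Already in the invoice (seller's account under FCA): inland to port, export clearance — exclude.
CIF value = FCA price + origin terminal + freight + insurance = 409371.75 + 823.25 + 4210.69 + 250.29 = 414655.98
Import duty = 414655.98 × 7.5% = 31099.20
Buyer bears: origin terminal 823.25 + freight 4210.69 + insurance 250.29 + destination terminal 1005.70 + brokerage 478.58 + delivery 2242.68 + duty 31099.20 = 40110.39
Landed cost = invoice 409371.75 + 40110.39 = 449482.14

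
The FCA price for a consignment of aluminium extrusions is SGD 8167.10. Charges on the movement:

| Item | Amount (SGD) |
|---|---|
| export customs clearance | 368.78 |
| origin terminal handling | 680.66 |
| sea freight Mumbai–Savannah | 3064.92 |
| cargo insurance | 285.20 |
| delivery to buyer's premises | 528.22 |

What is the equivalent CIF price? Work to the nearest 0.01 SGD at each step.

Not relevant to the conversion: export clearance — on the seller under both FCA and CIF; already in the FCA price and stays in the CIF price. delivery — on the buyer under both terms; not part of either seller's price.
From FCA to CIF, the seller additionally bears: origin terminal, freight, insurance.
CIF price = 8167.10 + 680.66 + 3064.92 + 285.20 = 12197.88

CIF price: SGD 12197.88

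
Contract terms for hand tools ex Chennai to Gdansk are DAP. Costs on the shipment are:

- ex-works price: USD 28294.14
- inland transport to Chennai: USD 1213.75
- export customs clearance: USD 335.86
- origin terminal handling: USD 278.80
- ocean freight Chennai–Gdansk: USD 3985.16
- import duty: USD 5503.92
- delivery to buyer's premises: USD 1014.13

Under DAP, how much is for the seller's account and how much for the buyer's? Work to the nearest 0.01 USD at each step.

DAP: the seller bears all costs to the named destination except import duty and clearance.
Seller's account: goods 28294.14 + inland to port 1213.75 + export clearance 335.86 + origin terminal 278.80 + freight 3985.16 + delivery 1014.13 = 35121.84
Buyer's account: duty 5503.92 = 5503.92

Seller: USD 35121.84; buyer: USD 5503.92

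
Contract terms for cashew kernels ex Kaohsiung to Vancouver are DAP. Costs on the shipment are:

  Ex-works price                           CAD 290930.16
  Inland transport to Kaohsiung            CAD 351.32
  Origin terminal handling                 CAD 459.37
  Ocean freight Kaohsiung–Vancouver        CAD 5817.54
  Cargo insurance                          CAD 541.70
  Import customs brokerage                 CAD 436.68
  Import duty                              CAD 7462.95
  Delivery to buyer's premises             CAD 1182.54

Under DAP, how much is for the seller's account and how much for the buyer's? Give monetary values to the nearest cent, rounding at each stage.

Seller: CAD 299282.63; buyer: CAD 7899.63

DAP: the seller bears all costs to the named destination except import duty and clearance.
Seller's account: goods 290930.16 + inland to port 351.32 + origin terminal 459.37 + freight 5817.54 + insurance 541.70 + delivery 1182.54 = 299282.63
Buyer's account: brokerage 436.68 + duty 7462.95 = 7899.63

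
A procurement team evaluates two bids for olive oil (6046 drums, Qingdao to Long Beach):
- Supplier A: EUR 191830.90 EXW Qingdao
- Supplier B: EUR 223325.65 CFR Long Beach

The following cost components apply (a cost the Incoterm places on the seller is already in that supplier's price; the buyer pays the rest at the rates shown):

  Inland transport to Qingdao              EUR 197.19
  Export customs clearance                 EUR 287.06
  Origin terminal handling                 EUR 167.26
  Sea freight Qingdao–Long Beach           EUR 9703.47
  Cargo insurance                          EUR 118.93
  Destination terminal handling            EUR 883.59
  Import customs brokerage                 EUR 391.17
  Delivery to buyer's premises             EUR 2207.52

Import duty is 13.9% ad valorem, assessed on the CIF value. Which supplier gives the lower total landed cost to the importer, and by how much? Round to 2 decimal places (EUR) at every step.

Supplier A (EXW):
CIF value = EXW price + inland to port + export clearance + origin terminal + freight + insurance = 191830.90 + 197.19 + 287.06 + 167.26 + 9703.47 + 118.93 = 202304.81
Import duty = 202304.81 × 13.9% = 28120.37
Buyer bears (A): 197.19 + 287.06 + 167.26 + 9703.47 + 118.93 + 883.59 + 391.17 + 2207.52 = 13956.19
Landed cost (A) = invoice 191830.90 + 13956.19 + duty 28120.37 = 233907.46
Supplier B (CFR):
CIF value = CFR price + insurance = 223325.65 + 118.93 = 223444.58
Import duty = 223444.58 × 13.9% = 31058.80
Buyer bears (B): 118.93 + 883.59 + 391.17 + 2207.52 = 3601.21
Landed cost (B) = invoice 223325.65 + 3601.21 + duty 31058.80 = 257985.66
Difference = |233907.46 − 257985.66| = 24078.20

Supplier A is cheaper by EUR 24078.20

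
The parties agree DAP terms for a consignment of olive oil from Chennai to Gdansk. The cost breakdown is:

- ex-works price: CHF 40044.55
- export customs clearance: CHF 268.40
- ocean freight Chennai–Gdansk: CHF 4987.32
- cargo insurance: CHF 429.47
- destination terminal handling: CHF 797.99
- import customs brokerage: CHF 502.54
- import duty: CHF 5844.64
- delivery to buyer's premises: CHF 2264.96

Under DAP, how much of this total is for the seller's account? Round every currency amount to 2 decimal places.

DAP: the seller bears all costs to the named destination except import duty and clearance.
Seller's account: goods 40044.55 + export clearance 268.40 + freight 4987.32 + insurance 429.47 + destination terminal 797.99 + delivery 2264.96 = 48792.69
Buyer's account: brokerage 502.54 + duty 5844.64 = 6347.18

Seller's account: CHF 48792.69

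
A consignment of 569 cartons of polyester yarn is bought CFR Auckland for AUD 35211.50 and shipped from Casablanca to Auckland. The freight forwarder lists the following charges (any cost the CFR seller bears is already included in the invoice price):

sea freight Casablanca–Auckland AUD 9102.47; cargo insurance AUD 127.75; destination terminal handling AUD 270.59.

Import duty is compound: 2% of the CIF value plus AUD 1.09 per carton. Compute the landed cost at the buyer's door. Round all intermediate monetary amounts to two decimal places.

CFR: the seller pays costs through ocean freight to the destination port, but not insurance.
Already in the invoice (seller's account under CFR): freight — exclude.
CIF value = CFR price + insurance = 35211.50 + 127.75 = 35339.25
Ad valorem component: 35339.25 × 2% = 706.79
Specific component: 569 × 1.09 = 620.21
Import duty = 706.79 + 620.21 = 1327.00
Buyer bears: insurance 127.75 + destination terminal 270.59 + duty 1327.00 = 1725.34
Landed cost = invoice 35211.50 + 1725.34 = 36936.84

Total landed cost: AUD 36936.84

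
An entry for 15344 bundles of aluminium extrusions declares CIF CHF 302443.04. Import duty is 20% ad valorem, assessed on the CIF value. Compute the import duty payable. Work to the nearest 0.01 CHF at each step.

Import duty = 302443.04 × 20% = 60488.61

Import duty: CHF 60488.61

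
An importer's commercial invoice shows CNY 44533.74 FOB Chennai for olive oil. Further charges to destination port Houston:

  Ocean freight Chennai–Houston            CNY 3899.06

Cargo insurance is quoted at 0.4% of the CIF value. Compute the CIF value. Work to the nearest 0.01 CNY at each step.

CIF value: CNY 48627.31

Let C be the CIF value. C = FOB price + freight + 0.4% × C
C − 0.4% × C = 44533.74 + 3899.06
0.996 × C = 48432.80
C = 48432.80 / 0.996 = 48627.31
Insurance premium = 0.4% × 48627.31 = 194.51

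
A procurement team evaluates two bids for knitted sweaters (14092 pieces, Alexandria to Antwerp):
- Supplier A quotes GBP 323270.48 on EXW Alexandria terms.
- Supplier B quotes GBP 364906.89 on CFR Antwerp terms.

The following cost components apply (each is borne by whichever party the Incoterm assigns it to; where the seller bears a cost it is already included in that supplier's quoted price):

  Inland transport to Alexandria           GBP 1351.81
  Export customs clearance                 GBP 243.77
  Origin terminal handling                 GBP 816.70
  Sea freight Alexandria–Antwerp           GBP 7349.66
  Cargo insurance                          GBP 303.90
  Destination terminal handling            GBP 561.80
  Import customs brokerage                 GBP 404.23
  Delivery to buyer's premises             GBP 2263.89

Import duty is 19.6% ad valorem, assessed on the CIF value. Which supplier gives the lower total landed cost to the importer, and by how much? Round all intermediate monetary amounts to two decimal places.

Supplier A (EXW):
CIF value = EXW price + inland to port + export clearance + origin terminal + freight + insurance = 323270.48 + 1351.81 + 243.77 + 816.70 + 7349.66 + 303.90 = 333336.32
Import duty = 333336.32 × 19.6% = 65333.92
Buyer bears (A): 1351.81 + 243.77 + 816.70 + 7349.66 + 303.90 + 561.80 + 404.23 + 2263.89 = 13295.76
Landed cost (A) = invoice 323270.48 + 13295.76 + duty 65333.92 = 401900.16
Supplier B (CFR):
CIF value = CFR price + insurance = 364906.89 + 303.90 = 365210.79
Import duty = 365210.79 × 19.6% = 71581.31
Buyer bears (B): 303.90 + 561.80 + 404.23 + 2263.89 = 3533.82
Landed cost (B) = invoice 364906.89 + 3533.82 + duty 71581.31 = 440022.02
Difference = |401900.16 − 440022.02| = 38121.86

Supplier A is cheaper by GBP 38121.86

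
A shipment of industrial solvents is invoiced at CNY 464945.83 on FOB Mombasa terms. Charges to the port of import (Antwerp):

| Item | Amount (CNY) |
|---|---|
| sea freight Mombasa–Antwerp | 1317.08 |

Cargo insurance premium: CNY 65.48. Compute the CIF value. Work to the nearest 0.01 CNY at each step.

CIF = FOB price + freight + insurance
CIF = 464945.83 + 1317.08 + 65.48 = 466328.39

CIF value: CNY 466328.39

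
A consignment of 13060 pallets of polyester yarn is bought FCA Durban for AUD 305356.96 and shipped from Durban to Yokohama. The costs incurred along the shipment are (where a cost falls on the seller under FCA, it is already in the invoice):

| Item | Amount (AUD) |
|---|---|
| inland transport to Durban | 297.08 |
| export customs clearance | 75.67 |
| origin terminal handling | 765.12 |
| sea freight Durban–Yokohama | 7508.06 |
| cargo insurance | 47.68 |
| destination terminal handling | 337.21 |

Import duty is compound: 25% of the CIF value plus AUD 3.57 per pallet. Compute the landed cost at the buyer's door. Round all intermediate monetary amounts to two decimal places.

FCA: the seller delivers export-cleared goods to the carrier; the buyer bears costs from that point.
Already in the invoice (seller's account under FCA): inland to port, export clearance — exclude.
CIF value = FCA price + origin terminal + freight + insurance = 305356.96 + 765.12 + 7508.06 + 47.68 = 313677.82
Ad valorem component: 313677.82 × 25% = 78419.46
Specific component: 13060 × 3.57 = 46624.20
Import duty = 78419.46 + 46624.20 = 125043.66
Buyer bears: origin terminal 765.12 + freight 7508.06 + insurance 47.68 + destination terminal 337.21 + duty 125043.66 = 133701.73
Landed cost = invoice 305356.96 + 133701.73 = 439058.69

Total landed cost: AUD 439058.69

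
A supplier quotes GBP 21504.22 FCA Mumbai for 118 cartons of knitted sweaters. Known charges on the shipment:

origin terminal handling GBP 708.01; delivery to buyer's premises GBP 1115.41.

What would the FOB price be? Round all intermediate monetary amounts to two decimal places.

Not relevant to the conversion: delivery — on the buyer under both terms; not part of either seller's price.
From FCA to FOB, the seller additionally bears: origin terminal.
FOB price = 21504.22 + 708.01 = 22212.23

FOB price: GBP 22212.23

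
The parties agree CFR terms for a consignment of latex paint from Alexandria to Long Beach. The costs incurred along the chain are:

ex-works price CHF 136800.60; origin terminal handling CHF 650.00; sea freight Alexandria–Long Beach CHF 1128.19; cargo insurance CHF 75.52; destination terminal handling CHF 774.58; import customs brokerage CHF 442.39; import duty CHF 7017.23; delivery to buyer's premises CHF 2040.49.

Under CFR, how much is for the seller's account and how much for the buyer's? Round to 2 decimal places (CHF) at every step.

Seller: CHF 138578.79; buyer: CHF 10350.21

CFR: the seller pays costs through ocean freight to the destination port, but not insurance.
Seller's account: goods 136800.60 + origin terminal 650.00 + freight 1128.19 = 138578.79
Buyer's account: insurance 75.52 + destination terminal 774.58 + brokerage 442.39 + duty 7017.23 + delivery 2040.49 = 10350.21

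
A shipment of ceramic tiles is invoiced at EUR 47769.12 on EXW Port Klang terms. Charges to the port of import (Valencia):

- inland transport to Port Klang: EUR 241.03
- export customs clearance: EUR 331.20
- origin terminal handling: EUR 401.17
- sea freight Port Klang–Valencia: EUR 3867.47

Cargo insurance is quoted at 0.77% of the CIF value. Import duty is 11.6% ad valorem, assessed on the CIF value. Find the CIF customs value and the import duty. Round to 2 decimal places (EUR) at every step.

CIF value: EUR 53018.23; import duty: EUR 6150.11

Let C be the CIF value. C = EXW price + pre-shipment costs + freight + 0.77% × C
C − 0.77% × C = 47769.12 + 241.03 + 331.20 + 401.17 + 3867.47
0.9923 × C = 52609.99
C = 52609.99 / 0.9923 = 53018.23
Insurance premium = 0.77% × 53018.23 = 408.24
Import duty = 53018.23 × 11.6% = 6150.11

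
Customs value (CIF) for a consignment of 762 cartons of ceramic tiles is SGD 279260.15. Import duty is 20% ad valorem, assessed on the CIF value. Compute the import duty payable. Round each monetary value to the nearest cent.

Import duty: SGD 55852.03

Import duty = 279260.15 × 20% = 55852.03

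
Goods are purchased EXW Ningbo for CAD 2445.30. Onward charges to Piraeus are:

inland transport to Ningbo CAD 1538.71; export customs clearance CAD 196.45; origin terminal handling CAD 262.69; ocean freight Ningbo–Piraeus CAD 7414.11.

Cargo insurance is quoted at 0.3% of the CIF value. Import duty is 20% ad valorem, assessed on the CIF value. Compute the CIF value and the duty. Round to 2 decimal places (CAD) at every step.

CIF value: CAD 11892.94; import duty: CAD 2378.59

Let C be the CIF value. C = EXW price + pre-shipment costs + freight + 0.3% × C
C − 0.3% × C = 2445.30 + 1538.71 + 196.45 + 262.69 + 7414.11
0.997 × C = 11857.26
C = 11857.26 / 0.997 = 11892.94
Insurance premium = 0.3% × 11892.94 = 35.68
Import duty = 11892.94 × 20% = 2378.59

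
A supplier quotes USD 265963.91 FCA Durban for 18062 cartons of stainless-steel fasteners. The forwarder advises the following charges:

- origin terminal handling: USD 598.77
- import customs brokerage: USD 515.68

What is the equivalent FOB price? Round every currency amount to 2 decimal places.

Not relevant to the conversion: brokerage — on the buyer under both terms; not part of either seller's price.
From FCA to FOB, the seller additionally bears: origin terminal.
FOB price = 265963.91 + 598.77 = 266562.68

FOB price: USD 266562.68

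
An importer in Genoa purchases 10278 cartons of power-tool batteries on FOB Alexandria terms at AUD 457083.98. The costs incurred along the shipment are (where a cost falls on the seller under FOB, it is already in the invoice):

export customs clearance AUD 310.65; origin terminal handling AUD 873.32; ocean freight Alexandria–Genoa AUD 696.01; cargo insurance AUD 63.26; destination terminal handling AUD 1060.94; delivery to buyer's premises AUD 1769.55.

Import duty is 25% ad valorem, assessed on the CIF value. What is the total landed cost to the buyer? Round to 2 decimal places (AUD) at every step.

FOB: the seller bears costs until goods are on board at the origin port; the buyer bears freight, insurance and all costs thereafter.
Already in the invoice (seller's account under FOB): export clearance, origin terminal — exclude.
CIF value = FOB price + freight + insurance = 457083.98 + 696.01 + 63.26 = 457843.25
Import duty = 457843.25 × 25% = 114460.81
Buyer bears: freight 696.01 + insurance 63.26 + destination terminal 1060.94 + delivery 1769.55 + duty 114460.81 = 118050.57
Landed cost = invoice 457083.98 + 118050.57 = 575134.55

Total landed cost: AUD 575134.55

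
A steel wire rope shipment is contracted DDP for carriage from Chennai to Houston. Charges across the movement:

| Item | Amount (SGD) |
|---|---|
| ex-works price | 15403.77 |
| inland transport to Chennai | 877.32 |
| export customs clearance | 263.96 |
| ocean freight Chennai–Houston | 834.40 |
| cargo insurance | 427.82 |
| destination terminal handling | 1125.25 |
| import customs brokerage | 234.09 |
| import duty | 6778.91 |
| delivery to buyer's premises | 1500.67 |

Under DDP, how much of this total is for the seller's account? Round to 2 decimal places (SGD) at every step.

Seller's account: SGD 27446.19

DDP: the seller bears all costs including import duty.
Seller's account: goods 15403.77 + inland to port 877.32 + export clearance 263.96 + freight 834.40 + insurance 427.82 + destination terminal 1125.25 + brokerage 234.09 + duty 6778.91 + delivery 1500.67 = 27446.19
Buyer's account: 0.00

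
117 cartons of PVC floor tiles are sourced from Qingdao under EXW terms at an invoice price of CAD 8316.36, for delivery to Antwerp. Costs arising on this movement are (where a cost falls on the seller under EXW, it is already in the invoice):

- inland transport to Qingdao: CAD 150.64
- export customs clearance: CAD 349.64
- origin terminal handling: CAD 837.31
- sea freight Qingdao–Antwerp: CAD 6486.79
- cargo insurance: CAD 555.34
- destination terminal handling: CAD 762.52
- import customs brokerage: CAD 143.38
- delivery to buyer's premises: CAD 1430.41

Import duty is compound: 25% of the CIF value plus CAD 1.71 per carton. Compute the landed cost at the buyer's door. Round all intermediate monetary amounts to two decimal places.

EXW: the seller makes goods available at their premises; the buyer bears all onward costs.
CIF value = EXW price + inland to port + export clearance + origin terminal + freight + insurance = 8316.36 + 150.64 + 349.64 + 837.31 + 6486.79 + 555.34 = 16696.08
Ad valorem component: 16696.08 × 25% = 4174.02
Specific component: 117 × 1.71 = 200.07
Import duty = 4174.02 + 200.07 = 4374.09
Buyer bears: inland to port 150.64 + export clearance 349.64 + origin terminal 837.31 + freight 6486.79 + insurance 555.34 + destination terminal 762.52 + brokerage 143.38 + delivery 1430.41 + duty 4374.09 = 15090.12
Landed cost = invoice 8316.36 + 15090.12 = 23406.48

Total landed cost: CAD 23406.48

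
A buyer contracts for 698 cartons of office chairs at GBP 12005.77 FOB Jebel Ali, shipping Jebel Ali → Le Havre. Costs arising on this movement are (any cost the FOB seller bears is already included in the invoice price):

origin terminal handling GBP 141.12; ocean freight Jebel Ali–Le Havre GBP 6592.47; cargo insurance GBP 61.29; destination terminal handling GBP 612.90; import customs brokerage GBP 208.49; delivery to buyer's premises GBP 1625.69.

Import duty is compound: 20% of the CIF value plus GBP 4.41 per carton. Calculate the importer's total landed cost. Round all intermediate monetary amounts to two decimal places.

FOB: the seller bears costs until goods are on board at the origin port; the buyer bears freight, insurance and all costs thereafter.
Already in the invoice (seller's account under FOB): origin terminal — exclude.
CIF value = FOB price + freight + insurance = 12005.77 + 6592.47 + 61.29 = 18659.53
Ad valorem component: 18659.53 × 20% = 3731.91
Specific component: 698 × 4.41 = 3078.18
Import duty = 3731.91 + 3078.18 = 6810.09
Buyer bears: freight 6592.47 + insurance 61.29 + destination terminal 612.90 + brokerage 208.49 + delivery 1625.69 + duty 6810.09 = 15910.93
Landed cost = invoice 12005.77 + 15910.93 = 27916.70

Total landed cost: GBP 27916.70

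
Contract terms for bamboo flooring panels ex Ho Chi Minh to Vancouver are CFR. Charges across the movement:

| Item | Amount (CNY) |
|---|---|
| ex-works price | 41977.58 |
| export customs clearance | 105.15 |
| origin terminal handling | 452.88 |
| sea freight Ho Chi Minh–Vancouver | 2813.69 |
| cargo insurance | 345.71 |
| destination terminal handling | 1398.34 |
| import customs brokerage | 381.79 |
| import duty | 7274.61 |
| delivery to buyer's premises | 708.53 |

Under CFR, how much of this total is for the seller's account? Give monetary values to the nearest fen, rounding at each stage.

Seller's account: CNY 45349.30

CFR: the seller pays costs through ocean freight to the destination port, but not insurance.
Seller's account: goods 41977.58 + export clearance 105.15 + origin terminal 452.88 + freight 2813.69 = 45349.30
Buyer's account: insurance 345.71 + destination terminal 1398.34 + brokerage 381.79 + duty 7274.61 + delivery 708.53 = 10108.98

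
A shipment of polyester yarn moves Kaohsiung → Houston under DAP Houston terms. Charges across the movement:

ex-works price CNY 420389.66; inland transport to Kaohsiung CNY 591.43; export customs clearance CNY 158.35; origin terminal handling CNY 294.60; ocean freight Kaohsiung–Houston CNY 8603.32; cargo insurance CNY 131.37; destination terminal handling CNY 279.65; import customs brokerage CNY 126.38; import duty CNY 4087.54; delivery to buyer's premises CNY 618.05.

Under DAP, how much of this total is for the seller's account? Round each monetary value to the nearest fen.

DAP: the seller bears all costs to the named destination except import duty and clearance.
Seller's account: goods 420389.66 + inland to port 591.43 + export clearance 158.35 + origin terminal 294.60 + freight 8603.32 + insurance 131.37 + destination terminal 279.65 + delivery 618.05 = 431066.43
Buyer's account: brokerage 126.38 + duty 4087.54 = 4213.92

Seller's account: CNY 431066.43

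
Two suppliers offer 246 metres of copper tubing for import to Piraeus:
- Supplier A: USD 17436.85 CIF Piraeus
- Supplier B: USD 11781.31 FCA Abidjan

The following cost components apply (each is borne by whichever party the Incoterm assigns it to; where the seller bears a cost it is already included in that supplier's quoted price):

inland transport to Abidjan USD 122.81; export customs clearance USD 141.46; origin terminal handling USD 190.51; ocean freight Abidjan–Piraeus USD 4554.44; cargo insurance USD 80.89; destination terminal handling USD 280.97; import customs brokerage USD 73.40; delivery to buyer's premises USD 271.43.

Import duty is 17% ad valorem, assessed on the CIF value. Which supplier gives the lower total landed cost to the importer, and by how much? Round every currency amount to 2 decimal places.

Supplier A (CIF):
The CIF price already equals the CIF value: 17436.85
Import duty = 17436.85 × 17% = 2964.26
Buyer bears (A): 280.97 + 73.40 + 271.43 = 625.80
Landed cost (A) = invoice 17436.85 + 625.80 + duty 2964.26 = 21026.91
Supplier B (FCA):
CIF value = FCA price + origin terminal + freight + insurance = 11781.31 + 190.51 + 4554.44 + 80.89 = 16607.15
Import duty = 16607.15 × 17% = 2823.22
Buyer bears (B): 190.51 + 4554.44 + 80.89 + 280.97 + 73.40 + 271.43 = 5451.64
Landed cost (B) = invoice 11781.31 + 5451.64 + duty 2823.22 = 20056.17
Difference = |21026.91 − 20056.17| = 970.74

Supplier B is cheaper by USD 970.74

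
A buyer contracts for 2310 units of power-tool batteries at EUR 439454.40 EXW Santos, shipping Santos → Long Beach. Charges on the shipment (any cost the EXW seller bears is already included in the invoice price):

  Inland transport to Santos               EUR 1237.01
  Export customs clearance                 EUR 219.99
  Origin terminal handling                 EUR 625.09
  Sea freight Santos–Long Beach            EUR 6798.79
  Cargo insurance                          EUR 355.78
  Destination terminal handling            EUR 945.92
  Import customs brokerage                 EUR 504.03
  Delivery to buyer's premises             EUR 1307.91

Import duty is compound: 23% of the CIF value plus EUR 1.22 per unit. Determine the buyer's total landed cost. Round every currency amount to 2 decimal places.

EXW: the seller makes goods available at their premises; the buyer bears all onward costs.
CIF value = EXW price + inland to port + export clearance + origin terminal + freight + insurance = 439454.40 + 1237.01 + 219.99 + 625.09 + 6798.79 + 355.78 = 448691.06
Ad valorem component: 448691.06 × 23% = 103198.94
Specific component: 2310 × 1.22 = 2818.20
Import duty = 103198.94 + 2818.20 = 106017.14
Buyer bears: inland to port 1237.01 + export clearance 219.99 + origin terminal 625.09 + freight 6798.79 + insurance 355.78 + destination terminal 945.92 + brokerage 504.03 + delivery 1307.91 + duty 106017.14 = 118011.66
Landed cost = invoice 439454.40 + 118011.66 = 557466.06

Total landed cost: EUR 557466.06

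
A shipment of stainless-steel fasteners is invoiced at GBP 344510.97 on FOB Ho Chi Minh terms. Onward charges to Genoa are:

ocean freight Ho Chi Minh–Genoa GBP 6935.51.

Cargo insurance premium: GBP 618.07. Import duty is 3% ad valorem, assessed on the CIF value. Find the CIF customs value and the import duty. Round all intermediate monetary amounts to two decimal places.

CIF = FOB price + freight + insurance
CIF = 344510.97 + 6935.51 + 618.07 = 352064.55
Import duty = 352064.55 × 3% = 10561.94

CIF value: GBP 352064.55; import duty: GBP 10561.94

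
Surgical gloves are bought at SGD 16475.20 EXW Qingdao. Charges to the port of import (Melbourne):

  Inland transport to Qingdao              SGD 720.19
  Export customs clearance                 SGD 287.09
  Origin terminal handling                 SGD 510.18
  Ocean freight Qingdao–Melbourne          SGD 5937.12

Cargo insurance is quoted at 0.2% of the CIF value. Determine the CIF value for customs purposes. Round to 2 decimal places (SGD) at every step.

Let C be the CIF value. C = EXW price + pre-shipment costs + freight + 0.2% × C
C − 0.2% × C = 16475.20 + 720.19 + 287.09 + 510.18 + 5937.12
0.998 × C = 23929.78
C = 23929.78 / 0.998 = 23977.74
Insurance premium = 0.2% × 23977.74 = 47.96

CIF value: SGD 23977.74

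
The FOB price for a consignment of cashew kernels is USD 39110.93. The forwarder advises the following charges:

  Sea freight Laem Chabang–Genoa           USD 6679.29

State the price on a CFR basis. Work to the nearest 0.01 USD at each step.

CFR price: USD 45790.22

From FOB to CFR, the seller additionally bears: freight.
CFR price = 39110.93 + 6679.29 = 45790.22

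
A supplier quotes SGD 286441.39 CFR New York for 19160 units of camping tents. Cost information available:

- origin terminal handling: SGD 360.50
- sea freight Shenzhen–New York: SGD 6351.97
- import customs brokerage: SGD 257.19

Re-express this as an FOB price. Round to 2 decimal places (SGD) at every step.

FOB price: SGD 280089.42

Not relevant to the conversion: origin terminal — on the seller under both CFR and FOB; already in the CFR price and stays in the FOB price. brokerage — on the buyer under both terms; not part of either seller's price.
From CFR to FOB, the seller no longer bears: freight.
FOB price = 286441.39 − 6351.97 = 280089.42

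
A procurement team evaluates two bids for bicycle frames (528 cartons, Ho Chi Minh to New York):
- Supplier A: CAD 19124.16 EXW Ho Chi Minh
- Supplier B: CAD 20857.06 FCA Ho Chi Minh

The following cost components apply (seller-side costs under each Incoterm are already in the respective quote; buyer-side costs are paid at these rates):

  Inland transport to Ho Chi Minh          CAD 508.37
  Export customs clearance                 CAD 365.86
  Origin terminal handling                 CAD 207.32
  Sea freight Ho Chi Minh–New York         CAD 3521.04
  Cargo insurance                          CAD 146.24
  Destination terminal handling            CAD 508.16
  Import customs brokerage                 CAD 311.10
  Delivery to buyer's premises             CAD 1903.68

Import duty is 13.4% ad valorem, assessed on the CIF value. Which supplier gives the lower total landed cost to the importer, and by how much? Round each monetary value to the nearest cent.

Supplier A is cheaper by CAD 973.73

Supplier A (EXW):
CIF value = EXW price + inland to port + export clearance + origin terminal + freight + insurance = 19124.16 + 508.37 + 365.86 + 207.32 + 3521.04 + 146.24 = 23872.99
Import duty = 23872.99 × 13.4% = 3198.98
Buyer bears (A): 508.37 + 365.86 + 207.32 + 3521.04 + 146.24 + 508.16 + 311.10 + 1903.68 = 7471.77
Landed cost (A) = invoice 19124.16 + 7471.77 + duty 3198.98 = 29794.91
Supplier B (FCA):
CIF value = FCA price + origin terminal + freight + insurance = 20857.06 + 207.32 + 3521.04 + 146.24 = 24731.66
Import duty = 24731.66 × 13.4% = 3314.04
Buyer bears (B): 207.32 + 3521.04 + 146.24 + 508.16 + 311.10 + 1903.68 = 6597.54
Landed cost (B) = invoice 20857.06 + 6597.54 + duty 3314.04 = 30768.64
Difference = |29794.91 − 30768.64| = 973.73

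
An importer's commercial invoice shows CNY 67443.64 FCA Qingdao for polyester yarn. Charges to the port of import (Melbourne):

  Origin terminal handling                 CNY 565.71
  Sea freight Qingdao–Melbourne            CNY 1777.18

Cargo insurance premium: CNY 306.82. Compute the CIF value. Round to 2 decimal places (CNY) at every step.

CIF = FCA price + pre-shipment costs + freight + insurance
CIF = 67443.64 + 565.71 + 1777.18 + 306.82 = 70093.35

CIF value: CNY 70093.35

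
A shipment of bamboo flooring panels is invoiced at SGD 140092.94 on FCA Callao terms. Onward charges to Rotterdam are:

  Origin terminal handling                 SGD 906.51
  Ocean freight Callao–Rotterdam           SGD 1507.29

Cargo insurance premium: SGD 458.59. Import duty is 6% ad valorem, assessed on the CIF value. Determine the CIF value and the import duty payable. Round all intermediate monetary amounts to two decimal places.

CIF value: SGD 142965.33; import duty: SGD 8577.92

CIF = FCA price + pre-shipment costs + freight + insurance
CIF = 140092.94 + 906.51 + 1507.29 + 458.59 = 142965.33
Import duty = 142965.33 × 6% = 8577.92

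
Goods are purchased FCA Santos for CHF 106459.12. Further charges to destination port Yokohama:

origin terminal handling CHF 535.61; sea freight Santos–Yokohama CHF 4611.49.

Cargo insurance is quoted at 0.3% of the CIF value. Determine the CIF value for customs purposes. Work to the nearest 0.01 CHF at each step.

CIF value: CHF 111942.05

Let C be the CIF value. C = FCA price + pre-shipment costs + freight + 0.3% × C
C − 0.3% × C = 106459.12 + 535.61 + 4611.49
0.997 × C = 111606.22
C = 111606.22 / 0.997 = 111942.05
Insurance premium = 0.3% × 111942.05 = 335.83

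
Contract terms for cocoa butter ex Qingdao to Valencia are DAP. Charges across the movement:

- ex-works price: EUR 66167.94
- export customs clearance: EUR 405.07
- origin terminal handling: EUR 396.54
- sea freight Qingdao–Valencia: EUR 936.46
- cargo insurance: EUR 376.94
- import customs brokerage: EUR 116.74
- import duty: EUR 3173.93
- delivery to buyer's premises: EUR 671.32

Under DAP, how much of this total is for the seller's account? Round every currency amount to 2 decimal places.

DAP: the seller bears all costs to the named destination except import duty and clearance.
Seller's account: goods 66167.94 + export clearance 405.07 + origin terminal 396.54 + freight 936.46 + insurance 376.94 + delivery 671.32 = 68954.27
Buyer's account: brokerage 116.74 + duty 3173.93 = 3290.67

Seller's account: EUR 68954.27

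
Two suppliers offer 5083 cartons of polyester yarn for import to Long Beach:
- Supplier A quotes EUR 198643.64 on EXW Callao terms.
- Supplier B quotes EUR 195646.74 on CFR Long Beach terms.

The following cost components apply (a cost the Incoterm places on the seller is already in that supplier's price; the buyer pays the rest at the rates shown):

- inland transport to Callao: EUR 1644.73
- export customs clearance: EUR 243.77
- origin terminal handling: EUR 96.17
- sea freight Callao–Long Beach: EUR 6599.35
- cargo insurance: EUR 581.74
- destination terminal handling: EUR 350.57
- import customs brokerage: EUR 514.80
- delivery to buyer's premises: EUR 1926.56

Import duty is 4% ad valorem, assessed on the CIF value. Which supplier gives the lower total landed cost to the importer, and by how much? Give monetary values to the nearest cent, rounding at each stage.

Supplier A (EXW):
CIF value = EXW price + inland to port + export clearance + origin terminal + freight + insurance = 198643.64 + 1644.73 + 243.77 + 96.17 + 6599.35 + 581.74 = 207809.40
Import duty = 207809.40 × 4% = 8312.38
Buyer bears (A): 1644.73 + 243.77 + 96.17 + 6599.35 + 581.74 + 350.57 + 514.80 + 1926.56 = 11957.69
Landed cost (A) = invoice 198643.64 + 11957.69 + duty 8312.38 = 218913.71
Supplier B (CFR):
CIF value = CFR price + insurance = 195646.74 + 581.74 = 196228.48
Import duty = 196228.48 × 4% = 7849.14
Buyer bears (B): 581.74 + 350.57 + 514.80 + 1926.56 = 3373.67
Landed cost (B) = invoice 195646.74 + 3373.67 + duty 7849.14 = 206869.55
Difference = |218913.71 − 206869.55| = 12044.16

Supplier B is cheaper by EUR 12044.16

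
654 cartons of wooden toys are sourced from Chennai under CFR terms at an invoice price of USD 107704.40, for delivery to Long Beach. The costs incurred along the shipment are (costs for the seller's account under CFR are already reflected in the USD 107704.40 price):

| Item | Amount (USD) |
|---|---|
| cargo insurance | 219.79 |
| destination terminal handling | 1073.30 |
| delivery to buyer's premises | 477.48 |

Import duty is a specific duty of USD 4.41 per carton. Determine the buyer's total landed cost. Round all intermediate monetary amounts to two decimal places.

Total landed cost: USD 112359.11

CFR: the seller pays costs through ocean freight to the destination port, but not insurance.
CIF value = CFR price + insurance = 107704.40 + 219.79 = 107924.19
Import duty = 654 × 4.41 = 2884.14
Buyer bears: insurance 219.79 + destination terminal 1073.30 + delivery 477.48 + duty 2884.14 = 4654.71
Landed cost = invoice 107704.40 + 4654.71 = 112359.11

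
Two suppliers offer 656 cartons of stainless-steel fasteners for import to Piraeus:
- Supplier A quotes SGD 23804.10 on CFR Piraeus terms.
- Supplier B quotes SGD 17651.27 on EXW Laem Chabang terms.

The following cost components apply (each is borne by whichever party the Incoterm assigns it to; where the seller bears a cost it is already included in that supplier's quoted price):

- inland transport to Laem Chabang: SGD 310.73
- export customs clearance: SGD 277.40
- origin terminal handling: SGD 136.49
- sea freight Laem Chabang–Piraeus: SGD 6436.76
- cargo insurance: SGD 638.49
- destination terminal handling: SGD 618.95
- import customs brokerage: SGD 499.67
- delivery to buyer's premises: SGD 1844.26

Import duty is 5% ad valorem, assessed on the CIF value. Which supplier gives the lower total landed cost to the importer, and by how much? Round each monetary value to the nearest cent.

Supplier A is cheaper by SGD 1058.98

Supplier A (CFR):
CIF value = CFR price + insurance = 23804.10 + 638.49 = 24442.59
Import duty = 24442.59 × 5% = 1222.13
Buyer bears (A): 638.49 + 618.95 + 499.67 + 1844.26 = 3601.37
Landed cost (A) = invoice 23804.10 + 3601.37 + duty 1222.13 = 28627.60
Supplier B (EXW):
CIF value = EXW price + inland to port + export clearance + origin terminal + freight + insurance = 17651.27 + 310.73 + 277.40 + 136.49 + 6436.76 + 638.49 = 25451.14
Import duty = 25451.14 × 5% = 1272.56
Buyer bears (B): 310.73 + 277.40 + 136.49 + 6436.76 + 638.49 + 618.95 + 499.67 + 1844.26 = 10762.75
Landed cost (B) = invoice 17651.27 + 10762.75 + duty 1272.56 = 29686.58
Difference = |28627.60 − 29686.58| = 1058.98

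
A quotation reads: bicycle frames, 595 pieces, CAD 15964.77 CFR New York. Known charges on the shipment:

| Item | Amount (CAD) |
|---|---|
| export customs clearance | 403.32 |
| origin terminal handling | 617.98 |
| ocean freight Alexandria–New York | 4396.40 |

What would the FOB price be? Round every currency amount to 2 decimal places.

FOB price: CAD 11568.37

Not relevant to the conversion: origin terminal, export clearance — on the seller under both CFR and FOB; already in the CFR price and stays in the FOB price.
From CFR to FOB, the seller no longer bears: freight.
FOB price = 15964.77 − 4396.40 = 11568.37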